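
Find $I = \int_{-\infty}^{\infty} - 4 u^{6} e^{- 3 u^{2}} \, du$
$- \frac{5 \sqrt{3} \sqrt{\pi}}{54}$

Consider the simpler parametrised integral
$$J(a) = \int_{-\infty}^{\infty} - 4 e^{- a u^{2}} \, du = - \frac{4 \sqrt{\pi}}{\sqrt{a}}.$$

Differentiating under the integral sign brings down a factor of $(-u^2)$:
$$\frac{dJ}{da} = \int_{-\infty}^{\infty} 4 u^{2} e^{- a u^{2}} \, du = \frac{2 \sqrt{\pi}}{a^{\frac{3}{2}}}.$$

Repeating $3$ times in total — each differentiation brings down another $(-u^2)$ — gives
$$\frac{d^{3}J}{da^{3}} = \int_{-\infty}^{\infty} 4 u^{6} e^{- a u^{2}} \, du = \frac{15 \sqrt{\pi}}{2 a^{\frac{7}{2}}},$$
and the integrand here is $(-1)^{3}$ times the target integrand, so $I = (-1)^{3}\,\frac{d^{3}J}{da^{3}} = - \frac{15 \sqrt{\pi}}{2 a^{\frac{7}{2}}}$.

Setting $a = 3$:
$$I = - \frac{5 \sqrt{3} \sqrt{\pi}}{54}.$$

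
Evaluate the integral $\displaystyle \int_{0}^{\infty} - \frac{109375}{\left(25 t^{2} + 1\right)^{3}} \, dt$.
$- \frac{65625 \pi}{16}$

Start from the standard arctangent integral
$$J(a) = \int_{0}^{\infty} - \frac{7}{a^{2} + t^{2}} \, dt = - \frac{7 \pi}{2 a}.$$

Differentiating under the integral sign with respect to $a$,
$$\frac{dJ}{da} = \int_{0}^{\infty} \frac{14 a}{\left(a^{2} + t^{2}\right)^{2}} \, dt = \frac{7 \pi}{2 a^{2}},$$
so $\int_{0}^{\infty} - \frac{7}{\left(a^{2} + t^{2}\right)^{2}} \, dt = - \frac{7 \pi}{4 a^{3}}$.

Repeating — each differentiation of $1/(t^2+a^2)^j$ produces $-2ja/(t^2+a^2)^{j+1}$ — and dividing through by $-2ja$ at each step yields, after $2$ differentiations in total,
$$\int_{0}^{\infty} - \frac{7}{\left(a^{2} + t^{2}\right)^{3}} \, dt = - \frac{21 \pi}{16 a^{5}}.$$

Setting $a = \frac{1}{5}$:
$$I = - \frac{65625 \pi}{16}.$$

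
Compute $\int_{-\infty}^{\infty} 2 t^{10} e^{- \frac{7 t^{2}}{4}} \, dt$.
$\frac{17280 \sqrt{7} \sqrt{\pi}}{16807}$

Begin with the known integral
$$J(a) = \int_{-\infty}^{\infty} 2 e^{- a t^{2}} \, dt = \frac{2 \sqrt{\pi}}{\sqrt{a}}.$$

Differentiating under the integral sign brings down a factor of $(-t^2)$:
$$\frac{dJ}{da} = \int_{-\infty}^{\infty} - 2 t^{2} e^{- a t^{2}} \, dt = - \frac{\sqrt{\pi}}{a^{\frac{3}{2}}}.$$

Repeating $5$ times in total — each differentiation brings down another $(-t^2)$ — gives
$$\frac{d^{5}J}{da^{5}} = \int_{-\infty}^{\infty} - 2 t^{10} e^{- a t^{2}} \, dt = - \frac{945 \sqrt{\pi}}{16 a^{\frac{11}{2}}},$$
and the integrand here is $(-1)^{5}$ times the target integrand, so $I = (-1)^{5}\,\frac{d^{5}J}{da^{5}} = \frac{945 \sqrt{\pi}}{16 a^{\frac{11}{2}}}$.

Setting $a = \frac{7}{4}$:
$$I = \frac{17280 \sqrt{7} \sqrt{\pi}}{16807}.$$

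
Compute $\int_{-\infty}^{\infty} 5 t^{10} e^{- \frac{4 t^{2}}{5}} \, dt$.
$\frac{14765625 \sqrt{5} \sqrt{\pi}}{65536}$

Begin with the known integral
$$J(a) = \int_{-\infty}^{\infty} 5 e^{- a t^{2}} \, dt = \frac{5 \sqrt{\pi}}{\sqrt{a}}.$$

Differentiating under the integral sign brings down a factor of $(-t^2)$:
$$\frac{dJ}{da} = \int_{-\infty}^{\infty} - 5 t^{2} e^{- a t^{2}} \, dt = - \frac{5 \sqrt{\pi}}{2 a^{\frac{3}{2}}}.$$

Repeating $5$ times in total — each differentiation brings down another $(-t^2)$ — gives
$$\frac{d^{5}J}{da^{5}} = \int_{-\infty}^{\infty} - 5 t^{10} e^{- a t^{2}} \, dt = - \frac{4725 \sqrt{\pi}}{32 a^{\frac{11}{2}}},$$
and the integrand here is $(-1)^{5}$ times the target integrand, so $I = (-1)^{5}\,\frac{d^{5}J}{da^{5}} = \frac{4725 \sqrt{\pi}}{32 a^{\frac{11}{2}}}$.

Setting $a = \frac{4}{5}$:
$$I = \frac{14765625 \sqrt{5} \sqrt{\pi}}{65536}.$$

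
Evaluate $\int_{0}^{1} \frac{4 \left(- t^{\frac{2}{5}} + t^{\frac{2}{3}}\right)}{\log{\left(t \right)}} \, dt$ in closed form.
$- \log{\left(\frac{194481}{390625} \right)}$

Consider the one-parameter family: let $I(a) = \int_{0}^{1} \frac{4 \left(t^{\frac{2}{3}} - t^{a}\right)}{\log{\left(t \right)}} \, dt$.

Since $\dfrac{\partial}{\partial a}\,t^{a} = t^{a} \ln t$, the $\ln t$ in the denominator cancels and
$$\frac{dI}{da} = \int_{0}^{1} -4 t^{a} \, dt = -4 \left[\frac{t^{a+1}}{a+1}\right]_0^1 = - \frac{4}{a + 1}.$$

Integrating with respect to $a$ gives $I(a) = - \log{\left(\frac{81 \left(a + 1\right)^{4}}{625} \right)} + C$.

At $a = \frac{2}{3}$ the integrand is identically $0$, so $I(\frac{2}{3}) = 0$. The closed form gives $0$, hence $C = 0$.

Setting $a = \frac{2}{5}$:
$$I = - \log{\left(\frac{194481}{390625} \right)}.$$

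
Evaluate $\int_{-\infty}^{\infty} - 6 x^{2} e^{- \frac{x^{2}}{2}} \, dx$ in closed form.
$- 6 \sqrt{2} \sqrt{\pi}$

Consider the simpler parametrised integral
$$J(a) = \int_{-\infty}^{\infty} - 6 e^{- a x^{2}} \, dx = - \frac{6 \sqrt{\pi}}{\sqrt{a}}.$$

Differentiating under the integral sign brings down a factor of $(-x^2)$:
$$\frac{dJ}{da} = \int_{-\infty}^{\infty} 6 x^{2} e^{- a x^{2}} \, dx = \frac{3 \sqrt{\pi}}{a^{\frac{3}{2}}}.$$

The integral on the left is $-I$, so $I = - \frac{3 \sqrt{\pi}}{a^{\frac{3}{2}}}$.

Setting $a = \frac{1}{2}$:
$$I = - 6 \sqrt{2} \sqrt{\pi}.$$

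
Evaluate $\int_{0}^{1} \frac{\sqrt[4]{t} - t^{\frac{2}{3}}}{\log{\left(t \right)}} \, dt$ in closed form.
$\log{\left(\frac{3}{4} \right)}$

Introduce a parameter $a$ in the exponent: let $I(a) = \int_{0}^{1} \frac{- t^{\frac{2}{3}} + t^{a}}{\log{\left(t \right)}} \, dt$.

Since $\dfrac{\partial}{\partial a}\,t^{a} = t^{a} \ln t$, the $\ln t$ in the denominator cancels and
$$\frac{dI}{da} = \int_{0}^{1} t^{a} \, dt = \left[\frac{t^{a+1}}{a+1}\right]_0^1 = \frac{1}{a + 1}.$$

Integrating with respect to $a$ gives $I(a) = \log{\left(\frac{3 a}{5} + \frac{3}{5} \right)} + C$.

At $a = \frac{2}{3}$ the integrand is identically $0$, so $I(\frac{2}{3}) = 0$. The closed form gives $0$, hence $C = 0$.

Setting $a = \frac{1}{4}$:
$$I = \log{\left(\frac{3}{4} \right)}.$$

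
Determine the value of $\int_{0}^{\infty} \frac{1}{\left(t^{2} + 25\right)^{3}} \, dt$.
$\frac{3 \pi}{50000}$

Begin with the known result
$$J(a) = \int_{0}^{\infty} \frac{1}{a^{2} + t^{2}} \, dt = \frac{\pi}{2 a}.$$

Differentiating under the integral sign with respect to $a$,
$$\frac{dJ}{da} = \int_{0}^{\infty} - \frac{2 a}{\left(a^{2} + t^{2}\right)^{2}} \, dt = - \frac{\pi}{2 a^{2}},$$
so $\int_{0}^{\infty} \frac{1}{\left(a^{2} + t^{2}\right)^{2}} \, dt = \frac{\pi}{4 a^{3}}$.

Repeating — each differentiation of $1/(t^2+a^2)^j$ produces $-2ja/(t^2+a^2)^{j+1}$ — and dividing through by $-2ja$ at each step yields, after $2$ differentiations in total,
$$\int_{0}^{\infty} \frac{1}{\left(a^{2} + t^{2}\right)^{3}} \, dt = \frac{3 \pi}{16 a^{5}}.$$

Setting $a = 5$:
$$I = \frac{3 \pi}{50000}.$$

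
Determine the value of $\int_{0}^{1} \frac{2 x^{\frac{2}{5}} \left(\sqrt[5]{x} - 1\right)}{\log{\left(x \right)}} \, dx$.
$\log{\left(\frac{64}{49} \right)}$

Replace the exponent $\frac{3}{5}$ by a parameter $a$: let $I(a) = \int_{0}^{1} \frac{2 \left(- x^{\frac{2}{5}} + x^{a}\right)}{\log{\left(x \right)}} \, dx$.

Since $\dfrac{\partial}{\partial a}\,x^{a} = x^{a} \ln x$, the $\ln x$ in the denominator cancels and
$$\frac{dI}{da} = \int_{0}^{1} 2 x^{a} \, dx = 2 \left[\frac{x^{a+1}}{a+1}\right]_0^1 = \frac{2}{a + 1}.$$

Integrating with respect to $a$ gives $I(a) = \log{\left(\frac{25 \left(a + 1\right)^{2}}{49} \right)} + C$.

At $a = \frac{2}{5}$ the integrand is identically $0$, so $I(\frac{2}{5}) = 0$. The closed form gives $0$, hence $C = 0$.

Setting $a = \frac{3}{5}$:
$$I = \log{\left(\frac{64}{49} \right)}.$$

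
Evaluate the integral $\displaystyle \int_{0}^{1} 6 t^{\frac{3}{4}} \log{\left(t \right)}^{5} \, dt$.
$- \frac{2949120}{117649}$

Begin with the known integral
$$J(a) = \int_{0}^{1} 6 t^{a} \, dt = \frac{6}{a + 1}.$$

Differentiating under the integral sign brings down a factor of $\ln t$:
$$\frac{dJ}{da} = \int_{0}^{1} 6 t^{a} \log{\left(t \right)} \, dt = - \frac{6}{\left(a + 1\right)^{2}}.$$

Repeating $5$ times in total — each differentiation brings down another $\ln t$ — gives
$$\frac{d^{5}J}{da^{5}} = \int_{0}^{1} 6 t^{a} \log{\left(t \right)}^{5} \, dt = - \frac{720}{\left(a + 1\right)^{6}},$$
and the integrand here is exactly the target integrand, so $I = - \frac{720}{\left(a + 1\right)^{6}}$.

Setting $a = \frac{3}{4}$:
$$I = - \frac{2949120}{117649}.$$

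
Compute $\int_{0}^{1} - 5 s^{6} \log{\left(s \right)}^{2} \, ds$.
$- \frac{10}{343}$

Consider the simpler parametrised integral
$$J(a) = \int_{0}^{1} - 5 s^{a} \, ds = - \frac{5}{a + 1}.$$

Differentiating under the integral sign brings down a factor of $\ln s$:
$$\frac{dJ}{da} = \int_{0}^{1} - 5 s^{a} \log{\left(s \right)} \, ds = \frac{5}{\left(a + 1\right)^{2}}.$$

Repeating twice in total — each differentiation brings down another $\ln s$ — gives
$$\frac{d^{2}J}{da^{2}} = \int_{0}^{1} - 5 s^{a} \log{\left(s \right)}^{2} \, ds = - \frac{10}{\left(a + 1\right)^{3}},$$
and the integrand here is exactly the target integrand, so $I = - \frac{10}{\left(a + 1\right)^{3}}$.

Setting $a = 6$:
$$I = - \frac{10}{343}.$$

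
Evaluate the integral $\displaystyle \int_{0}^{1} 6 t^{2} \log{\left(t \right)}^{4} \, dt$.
$\frac{16}{27}$

Start from the elementary integral
$$J(a) = \int_{0}^{1} 6 t^{a} \, dt = \frac{6}{a + 1}.$$

Differentiating under the integral sign brings down a factor of $\ln t$:
$$\frac{dJ}{da} = \int_{0}^{1} 6 t^{a} \log{\left(t \right)} \, dt = - \frac{6}{\left(a + 1\right)^{2}}.$$

Repeating $4$ times in total — each differentiation brings down another $\ln t$ — gives
$$\frac{d^{4}J}{da^{4}} = \int_{0}^{1} 6 t^{a} \log{\left(t \right)}^{4} \, dt = \frac{144}{\left(a + 1\right)^{5}},$$
and the integrand here is exactly the target integrand, so $I = \frac{144}{\left(a + 1\right)^{5}}$.

Setting $a = 2$:
$$I = \frac{16}{27}.$$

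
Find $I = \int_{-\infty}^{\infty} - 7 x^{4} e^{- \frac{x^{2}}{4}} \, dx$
$- 168 \sqrt{\pi}$

Start from the elementary integral
$$J(a) = \int_{-\infty}^{\infty} - 7 e^{- a x^{2}} \, dx = - \frac{7 \sqrt{\pi}}{\sqrt{a}}.$$

Differentiating under the integral sign brings down a factor of $(-x^2)$:
$$\frac{dJ}{da} = \int_{-\infty}^{\infty} 7 x^{2} e^{- a x^{2}} \, dx = \frac{7 \sqrt{\pi}}{2 a^{\frac{3}{2}}}.$$

Repeating twice in total — each differentiation brings down another $(-x^2)$ — gives
$$\frac{d^{2}J}{da^{2}} = \int_{-\infty}^{\infty} - 7 x^{4} e^{- a x^{2}} \, dx = - \frac{21 \sqrt{\pi}}{4 a^{\frac{5}{2}}},$$
and the integrand here is exactly the target integrand, so $I = - \frac{21 \sqrt{\pi}}{4 a^{\frac{5}{2}}}$.

Setting $a = \frac{1}{4}$:
$$I = - 168 \sqrt{\pi}.$$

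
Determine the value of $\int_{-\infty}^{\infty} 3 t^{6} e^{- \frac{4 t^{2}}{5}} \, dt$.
$\frac{5625 \sqrt{5} \sqrt{\pi}}{1024}$

Begin with the known integral
$$J(a) = \int_{-\infty}^{\infty} 3 e^{- a t^{2}} \, dt = \frac{3 \sqrt{\pi}}{\sqrt{a}}.$$

Differentiating under the integral sign brings down a factor of $(-t^2)$:
$$\frac{dJ}{da} = \int_{-\infty}^{\infty} - 3 t^{2} e^{- a t^{2}} \, dt = - \frac{3 \sqrt{\pi}}{2 a^{\frac{3}{2}}}.$$

Repeating $3$ times in total — each differentiation brings down another $(-t^2)$ — gives
$$\frac{d^{3}J}{da^{3}} = \int_{-\infty}^{\infty} - 3 t^{6} e^{- a t^{2}} \, dt = - \frac{45 \sqrt{\pi}}{8 a^{\frac{7}{2}}},$$
and the integrand here is $(-1)^{3}$ times the target integrand, so $I = (-1)^{3}\,\frac{d^{3}J}{da^{3}} = \frac{45 \sqrt{\pi}}{8 a^{\frac{7}{2}}}$.

Setting $a = \frac{4}{5}$:
$$I = \frac{5625 \sqrt{5} \sqrt{\pi}}{1024}.$$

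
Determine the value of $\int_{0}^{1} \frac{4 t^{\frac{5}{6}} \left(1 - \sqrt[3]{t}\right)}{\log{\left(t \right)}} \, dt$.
$- \log{\left(\frac{28561}{14641} \right)}$

Consider the one-parameter family: let $I(a) = \int_{0}^{1} \frac{4 \left(t^{\frac{5}{6}} - t^{a}\right)}{\log{\left(t \right)}} \, dt$.

Since $\dfrac{\partial}{\partial a}\,t^{a} = t^{a} \ln t$, the $\ln t$ in the denominator cancels and
$$\frac{dI}{da} = \int_{0}^{1} -4 t^{a} \, dt = -4 \left[\frac{t^{a+1}}{a+1}\right]_0^1 = - \frac{4}{a + 1}.$$

Integrating with respect to $a$ gives $I(a) = - \log{\left(\frac{1296 \left(a + 1\right)^{4}}{14641} \right)} + C$.

At $a = \frac{5}{6}$ the integrand is identically $0$, so $I(\frac{5}{6}) = 0$. The closed form gives $0$, hence $C = 0$.

Setting $a = \frac{7}{6}$:
$$I = - \log{\left(\frac{28561}{14641} \right)}.$$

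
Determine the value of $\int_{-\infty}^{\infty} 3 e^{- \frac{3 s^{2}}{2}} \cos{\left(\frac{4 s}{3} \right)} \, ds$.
$\frac{\sqrt{6} \sqrt{\pi}}{e^{\frac{8}{27}}}$

Let $b$ denote the cosine frequency and define $I(b) = \int_{-\infty}^{\infty} 3 e^{- \frac{3 s^{2}}{2}} \cos{\left(b s \right)} \, ds$.

Differentiating under the integral sign,
$$I'(b) = \int_{-\infty}^{\infty} - 3 s e^{- \frac{3 s^{2}}{2}} \sin{\left(b s \right)} \, ds.$$

Integrate $\int_{-\infty}^{\infty} s \sin(b s)\, e^{- \frac{3 s^{2}}{2}}\, ds$ by parts with $u = \sin(b s)$ and $dv = s\, e^{- \frac{3 s^{2}}{2}}\, ds$, giving $v = - \frac{e^{- \frac{3 s^{2}}{2}}}{3}$. The boundary term vanishes and
$$\int_{-\infty}^{\infty} s \sin(b s)\, e^{- \frac{3 s^{2}}{2}}\, ds = \frac{b}{3} \int_{-\infty}^{\infty} \cos(b s)\, e^{- \frac{3 s^{2}}{2}}\, ds,$$
so $I'(b) = - \frac{b}{3}\, I(b)$.

This is a separable first-order ODE; solving with the initial condition $I(0) = \int_{-\infty}^{\infty} 3 e^{- \frac{3 s^{2}}{2}}\,ds = \sqrt{6} \sqrt{\pi}$ gives
$$I(b) = \sqrt{6} \sqrt{\pi} e^{- \frac{b^{2}}{6}}.$$

Setting $b = \frac{4}{3}$:
$$I = \frac{\sqrt{6} \sqrt{\pi}}{e^{\frac{8}{27}}}.$$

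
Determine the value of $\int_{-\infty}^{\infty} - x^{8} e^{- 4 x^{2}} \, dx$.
$- \frac{105 \sqrt{\pi}}{8192}$

Start from the elementary integral
$$J(a) = \int_{-\infty}^{\infty} - e^{- a x^{2}} \, dx = - \frac{\sqrt{\pi}}{\sqrt{a}}.$$

Differentiating under the integral sign brings down a factor of $(-x^2)$:
$$\frac{dJ}{da} = \int_{-\infty}^{\infty} x^{2} e^{- a x^{2}} \, dx = \frac{\sqrt{\pi}}{2 a^{\frac{3}{2}}}.$$

Repeating $4$ times in total — each differentiation brings down another $(-x^2)$ — gives
$$\frac{d^{4}J}{da^{4}} = \int_{-\infty}^{\infty} - x^{8} e^{- a x^{2}} \, dx = - \frac{105 \sqrt{\pi}}{16 a^{\frac{9}{2}}},$$
and the integrand here is exactly the target integrand, so $I = - \frac{105 \sqrt{\pi}}{16 a^{\frac{9}{2}}}$.

Setting $a = 4$:
$$I = - \frac{105 \sqrt{\pi}}{8192}.$$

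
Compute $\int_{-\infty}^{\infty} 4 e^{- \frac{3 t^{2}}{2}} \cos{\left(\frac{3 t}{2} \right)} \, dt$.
$\frac{4 \sqrt{6} \sqrt{\pi}}{3 e^{\frac{3}{8}}}$

Treat the cosine frequency as a parameter and define $I(b) = \int_{-\infty}^{\infty} 4 e^{- \frac{3 t^{2}}{2}} \cos{\left(b t \right)} \, dt$.

Differentiating under the integral sign,
$$I'(b) = \int_{-\infty}^{\infty} - 4 t e^{- \frac{3 t^{2}}{2}} \sin{\left(b t \right)} \, dt.$$

Integrate $\int_{-\infty}^{\infty} t \sin(b t)\, e^{- \frac{3 t^{2}}{2}}\, dt$ by parts with $u = \sin(b t)$ and $dv = t\, e^{- \frac{3 t^{2}}{2}}\, dt$, giving $v = - \frac{e^{- \frac{3 t^{2}}{2}}}{3}$. The boundary term vanishes and
$$\int_{-\infty}^{\infty} t \sin(b t)\, e^{- \frac{3 t^{2}}{2}}\, dt = \frac{b}{3} \int_{-\infty}^{\infty} \cos(b t)\, e^{- \frac{3 t^{2}}{2}}\, dt,$$
so $I'(b) = - \frac{b}{3}\, I(b)$.

This is a separable first-order ODE; solving with the initial condition $I(0) = \int_{-\infty}^{\infty} 4 e^{- \frac{3 t^{2}}{2}}\,dt = \frac{4 \sqrt{6} \sqrt{\pi}}{3}$ gives
$$I(b) = \frac{4 \sqrt{6} \sqrt{\pi} e^{- \frac{b^{2}}{6}}}{3}.$$

Setting $b = \frac{3}{2}$:
$$I = \frac{4 \sqrt{6} \sqrt{\pi}}{3 e^{\frac{3}{8}}}.$$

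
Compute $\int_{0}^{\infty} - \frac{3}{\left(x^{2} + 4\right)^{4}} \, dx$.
$- \frac{15 \pi}{4096}$

Start from the standard arctangent integral
$$J(a) = \int_{0}^{\infty} - \frac{3}{a^{2} + x^{2}} \, dx = - \frac{3 \pi}{2 a}.$$

Differentiating under the integral sign with respect to $a$,
$$\frac{dJ}{da} = \int_{0}^{\infty} \frac{6 a}{\left(a^{2} + x^{2}\right)^{2}} \, dx = \frac{3 \pi}{2 a^{2}},$$
so $\int_{0}^{\infty} - \frac{3}{\left(a^{2} + x^{2}\right)^{2}} \, dx = - \frac{3 \pi}{4 a^{3}}$.

Repeating — each differentiation of $1/(x^2+a^2)^j$ produces $-2ja/(x^2+a^2)^{j+1}$ — and dividing through by $-2ja$ at each step yields, after $3$ differentiations in total,
$$\int_{0}^{\infty} - \frac{3}{\left(a^{2} + x^{2}\right)^{4}} \, dx = - \frac{15 \pi}{32 a^{7}}.$$

Setting $a = 2$:
$$I = - \frac{15 \pi}{4096}.$$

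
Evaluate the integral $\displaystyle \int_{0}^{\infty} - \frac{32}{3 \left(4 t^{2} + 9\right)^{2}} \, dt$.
$- \frac{4 \pi}{81}$

Begin with the known result
$$J(a) = \int_{0}^{\infty} - \frac{2}{3 \left(a^{2} + t^{2}\right)} \, dt = - \frac{\pi}{3 a}.$$

Differentiating under the integral sign with respect to $a$,
$$\frac{dJ}{da} = \int_{0}^{\infty} \frac{4 a}{3 \left(a^{2} + t^{2}\right)^{2}} \, dt = \frac{\pi}{3 a^{2}},$$
so $\int_{0}^{\infty} - \frac{2}{3 \left(a^{2} + t^{2}\right)^{2}} \, dt = - \frac{\pi}{6 a^{3}}$.

Setting $a = \frac{3}{2}$:
$$I = - \frac{4 \pi}{81}.$$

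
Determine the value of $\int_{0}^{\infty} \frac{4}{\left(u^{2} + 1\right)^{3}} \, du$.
$\frac{3 \pi}{4}$

Begin with the known result
$$J(a) = \int_{0}^{\infty} \frac{4}{a^{2} + u^{2}} \, du = \frac{2 \pi}{a}.$$

Differentiating under the integral sign with respect to $a$,
$$\frac{dJ}{da} = \int_{0}^{\infty} - \frac{8 a}{\left(a^{2} + u^{2}\right)^{2}} \, du = - \frac{2 \pi}{a^{2}},$$
so $\int_{0}^{\infty} \frac{4}{\left(a^{2} + u^{2}\right)^{2}} \, du = \frac{\pi}{a^{3}}$.

Repeating — each differentiation of $1/(u^2+a^2)^j$ produces $-2ja/(u^2+a^2)^{j+1}$ — and dividing through by $-2ja$ at each step yields, after $2$ differentiations in total,
$$\int_{0}^{\infty} \frac{4}{\left(a^{2} + u^{2}\right)^{3}} \, du = \frac{3 \pi}{4 a^{5}}.$$

Setting $a = 1$:
$$I = \frac{3 \pi}{4}.$$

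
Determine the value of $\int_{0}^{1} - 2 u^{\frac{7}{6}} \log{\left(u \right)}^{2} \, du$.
$- \frac{864}{2197}$

Consider the simpler parametrised integral
$$J(a) = \int_{0}^{1} - 2 u^{a} \, du = - \frac{2}{a + 1}.$$

Differentiating under the integral sign brings down a factor of $\ln u$:
$$\frac{dJ}{da} = \int_{0}^{1} - 2 u^{a} \log{\left(u \right)} \, du = \frac{2}{\left(a + 1\right)^{2}}.$$

Repeating twice in total — each differentiation brings down another $\ln u$ — gives
$$\frac{d^{2}J}{da^{2}} = \int_{0}^{1} - 2 u^{a} \log{\left(u \right)}^{2} \, du = - \frac{4}{\left(a + 1\right)^{3}},$$
and the integrand here is exactly the target integrand, so $I = - \frac{4}{\left(a + 1\right)^{3}}$.

Setting $a = \frac{7}{6}$:
$$I = - \frac{864}{2197}.$$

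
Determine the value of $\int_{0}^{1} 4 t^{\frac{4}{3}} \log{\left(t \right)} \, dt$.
$- \frac{36}{49}$

Begin with the known integral
$$J(a) = \int_{0}^{1} 4 t^{a} \, dt = \frac{4}{a + 1}.$$

Differentiating under the integral sign brings down a factor of $\ln t$:
$$\frac{dJ}{da} = \int_{0}^{1} 4 t^{a} \log{\left(t \right)} \, dt = - \frac{4}{\left(a + 1\right)^{2}}.$$

The integral on the left is $I$, so $I = - \frac{4}{\left(a + 1\right)^{2}}$.

Setting $a = \frac{4}{3}$:
$$I = - \frac{36}{49}.$$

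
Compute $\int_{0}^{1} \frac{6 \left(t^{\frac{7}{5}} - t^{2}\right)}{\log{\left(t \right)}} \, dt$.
$- \log{\left(\frac{15625}{4096} \right)}$

Replace the exponent $2$ by a parameter $a$: let $I(a) = \int_{0}^{1} \frac{6 \left(t^{\frac{7}{5}} - t^{a}\right)}{\log{\left(t \right)}} \, dt$.

Since $\dfrac{\partial}{\partial a}\,t^{a} = t^{a} \ln t$, the $\ln t$ in the denominator cancels and
$$\frac{dI}{da} = \int_{0}^{1} -6 t^{a} \, dt = -6 \left[\frac{t^{a+1}}{a+1}\right]_0^1 = - \frac{6}{a + 1}.$$

Integrating with respect to $a$ gives $I(a) = - \log{\left(\frac{15625 \left(a + 1\right)^{6}}{2985984} \right)} + C$.

At $a = \frac{7}{5}$ the integrand is identically $0$, so $I(\frac{7}{5}) = 0$. The closed form gives $0$, hence $C = 0$.

Setting $a = 2$:
$$I = - \log{\left(\frac{15625}{4096} \right)}.$$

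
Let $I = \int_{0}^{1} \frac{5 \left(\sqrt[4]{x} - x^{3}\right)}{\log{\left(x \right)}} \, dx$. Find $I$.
$- \log{\left(\frac{1048576}{3125} \right)}$

Replace the exponent $3$ by a parameter $a$: let $I(a) = \int_{0}^{1} \frac{5 \left(\sqrt[4]{x} - x^{a}\right)}{\log{\left(x \right)}} \, dx$.

Since $\dfrac{\partial}{\partial a}\,x^{a} = x^{a} \ln x$, the $\ln x$ in the denominator cancels and
$$\frac{dI}{da} = \int_{0}^{1} -5 x^{a} \, dx = -5 \left[\frac{x^{a+1}}{a+1}\right]_0^1 = - \frac{5}{a + 1}.$$

Integrating with respect to $a$ gives $I(a) = - \log{\left(\frac{1024 \left(a + 1\right)^{5}}{3125} \right)} + C$.

At $a = \frac{1}{4}$ the integrand is identically $0$, so $I(\frac{1}{4}) = 0$. The closed form gives $0$, hence $C = 0$.

Setting $a = 3$:
$$I = - \log{\left(\frac{1048576}{3125} \right)}.$$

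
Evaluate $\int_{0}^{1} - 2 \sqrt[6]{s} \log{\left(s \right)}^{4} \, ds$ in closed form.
$- \frac{373248}{16807}$

Start from the elementary integral
$$J(a) = \int_{0}^{1} - 2 s^{a} \, ds = - \frac{2}{a + 1}.$$

Differentiating under the integral sign brings down a factor of $\ln s$:
$$\frac{dJ}{da} = \int_{0}^{1} - 2 s^{a} \log{\left(s \right)} \, ds = \frac{2}{\left(a + 1\right)^{2}}.$$

Repeating $4$ times in total — each differentiation brings down another $\ln s$ — gives
$$\frac{d^{4}J}{da^{4}} = \int_{0}^{1} - 2 s^{a} \log{\left(s \right)}^{4} \, ds = - \frac{48}{\left(a + 1\right)^{5}},$$
and the integrand here is exactly the target integrand, so $I = - \frac{48}{\left(a + 1\right)^{5}}$.

Setting $a = \frac{1}{6}$:
$$I = - \frac{373248}{16807}.$$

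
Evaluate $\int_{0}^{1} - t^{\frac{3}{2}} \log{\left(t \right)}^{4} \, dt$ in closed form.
$- \frac{768}{3125}$

Begin with the known integral
$$J(a) = \int_{0}^{1} - t^{a} \, dt = - \frac{1}{a + 1}.$$

Differentiating under the integral sign brings down a factor of $\ln t$:
$$\frac{dJ}{da} = \int_{0}^{1} - t^{a} \log{\left(t \right)} \, dt = \frac{1}{\left(a + 1\right)^{2}}.$$

Repeating $4$ times in total — each differentiation brings down another $\ln t$ — gives
$$\frac{d^{4}J}{da^{4}} = \int_{0}^{1} - t^{a} \log{\left(t \right)}^{4} \, dt = - \frac{24}{\left(a + 1\right)^{5}},$$
and the integrand here is exactly the target integrand, so $I = - \frac{24}{\left(a + 1\right)^{5}}$.

Setting $a = \frac{3}{2}$:
$$I = - \frac{768}{3125}.$$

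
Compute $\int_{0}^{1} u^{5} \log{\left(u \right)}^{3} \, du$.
$- \frac{1}{216}$

Begin with the known integral
$$J(a) = \int_{0}^{1} u^{a} \, du = \frac{1}{a + 1}.$$

Differentiating under the integral sign brings down a factor of $\ln u$:
$$\frac{dJ}{da} = \int_{0}^{1} u^{a} \log{\left(u \right)} \, du = - \frac{1}{\left(a + 1\right)^{2}}.$$

Repeating $3$ times in total — each differentiation brings down another $\ln u$ — gives
$$\frac{d^{3}J}{da^{3}} = \int_{0}^{1} u^{a} \log{\left(u \right)}^{3} \, du = - \frac{6}{\left(a + 1\right)^{4}},$$
and the integrand here is exactly the target integrand, so $I = - \frac{6}{\left(a + 1\right)^{4}}$.

Setting $a = 5$:
$$I = - \frac{1}{216}.$$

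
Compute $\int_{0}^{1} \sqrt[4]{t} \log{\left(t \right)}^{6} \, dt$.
$\frac{2359296}{15625}$

Begin with the known integral
$$J(a) = \int_{0}^{1} t^{a} \, dt = \frac{1}{a + 1}.$$

Differentiating under the integral sign brings down a factor of $\ln t$:
$$\frac{dJ}{da} = \int_{0}^{1} t^{a} \log{\left(t \right)} \, dt = - \frac{1}{\left(a + 1\right)^{2}}.$$

Repeating $6$ times in total — each differentiation brings down another $\ln t$ — gives
$$\frac{d^{6}J}{da^{6}} = \int_{0}^{1} t^{a} \log{\left(t \right)}^{6} \, dt = \frac{720}{\left(a + 1\right)^{7}},$$
and the integrand here is exactly the target integrand, so $I = \frac{720}{\left(a + 1\right)^{7}}$.

Setting $a = \frac{1}{4}$:
$$I = \frac{2359296}{15625}.$$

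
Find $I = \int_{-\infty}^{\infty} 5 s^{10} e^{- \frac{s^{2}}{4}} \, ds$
$302400 \sqrt{\pi}$

Consider the simpler parametrised integral
$$J(a) = \int_{-\infty}^{\infty} 5 e^{- a s^{2}} \, ds = \frac{5 \sqrt{\pi}}{\sqrt{a}}.$$

Differentiating under the integral sign brings down a factor of $(-s^2)$:
$$\frac{dJ}{da} = \int_{-\infty}^{\infty} - 5 s^{2} e^{- a s^{2}} \, ds = - \frac{5 \sqrt{\pi}}{2 a^{\frac{3}{2}}}.$$

Repeating $5$ times in total — each differentiation brings down another $(-s^2)$ — gives
$$\frac{d^{5}J}{da^{5}} = \int_{-\infty}^{\infty} - 5 s^{10} e^{- a s^{2}} \, ds = - \frac{4725 \sqrt{\pi}}{32 a^{\frac{11}{2}}},$$
and the integrand here is $(-1)^{5}$ times the target integrand, so $I = (-1)^{5}\,\frac{d^{5}J}{da^{5}} = \frac{4725 \sqrt{\pi}}{32 a^{\frac{11}{2}}}$.

Setting $a = \frac{1}{4}$:
$$I = 302400 \sqrt{\pi}.$$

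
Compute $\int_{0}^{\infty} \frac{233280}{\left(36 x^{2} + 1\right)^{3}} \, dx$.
$7290 \pi$

Recall the elementary integral
$$J(a) = \int_{0}^{\infty} \frac{5}{a^{2} + x^{2}} \, dx = \frac{5 \pi}{2 a}.$$

Differentiating under the integral sign with respect to $a$,
$$\frac{dJ}{da} = \int_{0}^{\infty} - \frac{10 a}{\left(a^{2} + x^{2}\right)^{2}} \, dx = - \frac{5 \pi}{2 a^{2}},$$
so $\int_{0}^{\infty} \frac{5}{\left(a^{2} + x^{2}\right)^{2}} \, dx = \frac{5 \pi}{4 a^{3}}$.

Repeating — each differentiation of $1/(x^2+a^2)^j$ produces $-2ja/(x^2+a^2)^{j+1}$ — and dividing through by $-2ja$ at each step yields, after $2$ differentiations in total,
$$\int_{0}^{\infty} \frac{5}{\left(a^{2} + x^{2}\right)^{3}} \, dx = \frac{15 \pi}{16 a^{5}}.$$

Setting $a = \frac{1}{6}$:
$$I = 7290 \pi.$$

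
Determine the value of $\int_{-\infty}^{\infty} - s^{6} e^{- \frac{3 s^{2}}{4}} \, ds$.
$- \frac{80 \sqrt{3} \sqrt{\pi}}{27}$

Begin with the known integral
$$J(a) = \int_{-\infty}^{\infty} - e^{- a s^{2}} \, ds = - \frac{\sqrt{\pi}}{\sqrt{a}}.$$

Differentiating under the integral sign brings down a factor of $(-s^2)$:
$$\frac{dJ}{da} = \int_{-\infty}^{\infty} s^{2} e^{- a s^{2}} \, ds = \frac{\sqrt{\pi}}{2 a^{\frac{3}{2}}}.$$

Repeating $3$ times in total — each differentiation brings down another $(-s^2)$ — gives
$$\frac{d^{3}J}{da^{3}} = \int_{-\infty}^{\infty} s^{6} e^{- a s^{2}} \, ds = \frac{15 \sqrt{\pi}}{8 a^{\frac{7}{2}}},$$
and the integrand here is $(-1)^{3}$ times the target integrand, so $I = (-1)^{3}\,\frac{d^{3}J}{da^{3}} = - \frac{15 \sqrt{\pi}}{8 a^{\frac{7}{2}}}$.

Setting $a = \frac{3}{4}$:
$$I = - \frac{80 \sqrt{3} \sqrt{\pi}}{27}.$$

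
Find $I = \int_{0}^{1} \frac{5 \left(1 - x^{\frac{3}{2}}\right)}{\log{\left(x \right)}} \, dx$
$- \log{\left(\frac{3125}{32} \right)}$

Consider the one-parameter family: let $I(a) = \int_{0}^{1} \frac{5 \left(1 - x^{a}\right)}{\log{\left(x \right)}} \, dx$.

Since $\dfrac{\partial}{\partial a}\,x^{a} = x^{a} \ln x$, the $\ln x$ in the denominator cancels and
$$\frac{dI}{da} = \int_{0}^{1} -5 x^{a} \, dx = -5 \left[\frac{x^{a+1}}{a+1}\right]_0^1 = - \frac{5}{a + 1}.$$

Integrating with respect to $a$ gives $I(a) = - 5 \log{\left(a + 1 \right)} + C$.

At $a = 0$ the integrand is identically $0$, so $I(0) = 0$. The closed form gives $0$, hence $C = 0$.

Setting $a = \frac{3}{2}$:
$$I = - \log{\left(\frac{3125}{32} \right)}.$$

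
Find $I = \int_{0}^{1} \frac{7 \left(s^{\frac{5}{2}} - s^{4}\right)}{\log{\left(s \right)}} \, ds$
$\log{\left(\frac{823543}{10000000} \right)}$

Replace the exponent $\frac{5}{2}$ by a parameter $a$: let $I(a) = \int_{0}^{1} \frac{7 \left(- s^{4} + s^{a}\right)}{\log{\left(s \right)}} \, ds$.

Since $\dfrac{\partial}{\partial a}\,s^{a} = s^{a} \ln s$, the $\ln s$ in the denominator cancels and
$$\frac{dI}{da} = \int_{0}^{1} 7 s^{a} \, ds = 7 \left[\frac{s^{a+1}}{a+1}\right]_0^1 = \frac{7}{a + 1}.$$

Integrating with respect to $a$ gives $I(a) = \log{\left(\frac{\left(a + 1\right)^{7}}{78125} \right)} + C$.

At $a = 4$ the integrand is identically $0$, so $I(4) = 0$. The closed form gives $0$, hence $C = 0$.

Setting $a = \frac{5}{2}$:
$$I = \log{\left(\frac{823543}{10000000} \right)}.$$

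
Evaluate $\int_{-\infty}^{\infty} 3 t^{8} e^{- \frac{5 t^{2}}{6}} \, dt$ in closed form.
$\frac{5103 \sqrt{30} \sqrt{\pi}}{625}$

Start from the elementary integral
$$J(a) = \int_{-\infty}^{\infty} 3 e^{- a t^{2}} \, dt = \frac{3 \sqrt{\pi}}{\sqrt{a}}.$$

Differentiating under the integral sign brings down a factor of $(-t^2)$:
$$\frac{dJ}{da} = \int_{-\infty}^{\infty} - 3 t^{2} e^{- a t^{2}} \, dt = - \frac{3 \sqrt{\pi}}{2 a^{\frac{3}{2}}}.$$

Repeating $4$ times in total — each differentiation brings down another $(-t^2)$ — gives
$$\frac{d^{4}J}{da^{4}} = \int_{-\infty}^{\infty} 3 t^{8} e^{- a t^{2}} \, dt = \frac{315 \sqrt{\pi}}{16 a^{\frac{9}{2}}},$$
and the integrand here is exactly the target integrand, so $I = \frac{315 \sqrt{\pi}}{16 a^{\frac{9}{2}}}$.

Setting $a = \frac{5}{6}$:
$$I = \frac{5103 \sqrt{30} \sqrt{\pi}}{625}.$$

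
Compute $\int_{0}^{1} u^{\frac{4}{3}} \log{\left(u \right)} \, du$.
$- \frac{9}{49}$

Consider the simpler parametrised integral
$$J(a) = \int_{0}^{1} u^{a} \, du = \frac{1}{a + 1}.$$

Differentiating under the integral sign brings down a factor of $\ln u$:
$$\frac{dJ}{da} = \int_{0}^{1} u^{a} \log{\left(u \right)} \, du = - \frac{1}{\left(a + 1\right)^{2}}.$$

The integral on the left is $I$, so $I = - \frac{1}{\left(a + 1\right)^{2}}$.

Setting $a = \frac{4}{3}$:
$$I = - \frac{9}{49}.$$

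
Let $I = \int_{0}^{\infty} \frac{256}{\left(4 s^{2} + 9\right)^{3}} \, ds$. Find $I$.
$\frac{8 \pi}{81}$

Recall the elementary integral
$$J(a) = \int_{0}^{\infty} \frac{4}{a^{2} + s^{2}} \, ds = \frac{2 \pi}{a}.$$

Differentiating under the integral sign with respect to $a$,
$$\frac{dJ}{da} = \int_{0}^{\infty} - \frac{8 a}{\left(a^{2} + s^{2}\right)^{2}} \, ds = - \frac{2 \pi}{a^{2}},$$
so $\int_{0}^{\infty} \frac{4}{\left(a^{2} + s^{2}\right)^{2}} \, ds = \frac{\pi}{a^{3}}$.

Repeating — each differentiation of $1/(s^2+a^2)^j$ produces $-2ja/(s^2+a^2)^{j+1}$ — and dividing through by $-2ja$ at each step yields, after $2$ differentiations in total,
$$\int_{0}^{\infty} \frac{4}{\left(a^{2} + s^{2}\right)^{3}} \, ds = \frac{3 \pi}{4 a^{5}}.$$

Setting $a = \frac{3}{2}$:
$$I = \frac{8 \pi}{81}.$$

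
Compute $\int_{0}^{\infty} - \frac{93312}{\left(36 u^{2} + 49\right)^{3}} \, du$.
$- \frac{2916 \pi}{16807}$

Recall the elementary integral
$$J(a) = \int_{0}^{\infty} - \frac{2}{a^{2} + u^{2}} \, du = - \frac{\pi}{a}.$$

Differentiating under the integral sign with respect to $a$,
$$\frac{dJ}{da} = \int_{0}^{\infty} \frac{4 a}{\left(a^{2} + u^{2}\right)^{2}} \, du = \frac{\pi}{a^{2}},$$
so $\int_{0}^{\infty} - \frac{2}{\left(a^{2} + u^{2}\right)^{2}} \, du = - \frac{\pi}{2 a^{3}}$.

Repeating — each differentiation of $1/(u^2+a^2)^j$ produces $-2ja/(u^2+a^2)^{j+1}$ — and dividing through by $-2ja$ at each step yields, after $2$ differentiations in total,
$$\int_{0}^{\infty} - \frac{2}{\left(a^{2} + u^{2}\right)^{3}} \, du = - \frac{3 \pi}{8 a^{5}}.$$

Setting $a = \frac{7}{6}$:
$$I = - \frac{2916 \pi}{16807}.$$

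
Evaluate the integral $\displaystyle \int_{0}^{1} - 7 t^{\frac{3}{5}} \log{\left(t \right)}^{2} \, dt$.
$- \frac{875}{256}$

Consider the simpler parametrised integral
$$J(a) = \int_{0}^{1} - 7 t^{a} \, dt = - \frac{7}{a + 1}.$$

Differentiating under the integral sign brings down a factor of $\ln t$:
$$\frac{dJ}{da} = \int_{0}^{1} - 7 t^{a} \log{\left(t \right)} \, dt = \frac{7}{\left(a + 1\right)^{2}}.$$

Repeating twice in total — each differentiation brings down another $\ln t$ — gives
$$\frac{d^{2}J}{da^{2}} = \int_{0}^{1} - 7 t^{a} \log{\left(t \right)}^{2} \, dt = - \frac{14}{\left(a + 1\right)^{3}},$$
and the integrand here is exactly the target integrand, so $I = - \frac{14}{\left(a + 1\right)^{3}}$.

Setting $a = \frac{3}{5}$:
$$I = - \frac{875}{256}.$$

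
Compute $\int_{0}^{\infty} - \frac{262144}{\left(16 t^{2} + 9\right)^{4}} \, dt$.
$- \frac{10240 \pi}{2187}$

Recall the elementary integral
$$J(a) = \int_{0}^{\infty} - \frac{4}{a^{2} + t^{2}} \, dt = - \frac{2 \pi}{a}.$$

Differentiating under the integral sign with respect to $a$,
$$\frac{dJ}{da} = \int_{0}^{\infty} \frac{8 a}{\left(a^{2} + t^{2}\right)^{2}} \, dt = \frac{2 \pi}{a^{2}},$$
so $\int_{0}^{\infty} - \frac{4}{\left(a^{2} + t^{2}\right)^{2}} \, dt = - \frac{\pi}{a^{3}}$.

Repeating — each differentiation of $1/(t^2+a^2)^j$ produces $-2ja/(t^2+a^2)^{j+1}$ — and dividing through by $-2ja$ at each step yields, after $3$ differentiations in total,
$$\int_{0}^{\infty} - \frac{4}{\left(a^{2} + t^{2}\right)^{4}} \, dt = - \frac{5 \pi}{8 a^{7}}.$$

Setting $a = \frac{3}{4}$:
$$I = - \frac{10240 \pi}{2187}.$$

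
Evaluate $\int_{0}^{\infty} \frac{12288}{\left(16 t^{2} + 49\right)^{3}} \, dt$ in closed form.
$\frac{576 \pi}{16807}$

Begin with the known result
$$J(a) = \int_{0}^{\infty} \frac{3}{a^{2} + t^{2}} \, dt = \frac{3 \pi}{2 a}.$$

Differentiating under the integral sign with respect to $a$,
$$\frac{dJ}{da} = \int_{0}^{\infty} - \frac{6 a}{\left(a^{2} + t^{2}\right)^{2}} \, dt = - \frac{3 \pi}{2 a^{2}},$$
so $\int_{0}^{\infty} \frac{3}{\left(a^{2} + t^{2}\right)^{2}} \, dt = \frac{3 \pi}{4 a^{3}}$.

Repeating — each differentiation of $1/(t^2+a^2)^j$ produces $-2ja/(t^2+a^2)^{j+1}$ — and dividing through by $-2ja$ at each step yields, after $2$ differentiations in total,
$$\int_{0}^{\infty} \frac{3}{\left(a^{2} + t^{2}\right)^{3}} \, dt = \frac{9 \pi}{16 a^{5}}.$$

Setting $a = \frac{7}{4}$:
$$I = \frac{576 \pi}{16807}.$$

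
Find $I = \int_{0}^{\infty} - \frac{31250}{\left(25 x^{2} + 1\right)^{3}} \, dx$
$- \frac{9375 \pi}{8}$

Start from the standard arctangent integral
$$J(a) = \int_{0}^{\infty} - \frac{2}{a^{2} + x^{2}} \, dx = - \frac{\pi}{a}.$$

Differentiating under the integral sign with respect to $a$,
$$\frac{dJ}{da} = \int_{0}^{\infty} \frac{4 a}{\left(a^{2} + x^{2}\right)^{2}} \, dx = \frac{\pi}{a^{2}},$$
so $\int_{0}^{\infty} - \frac{2}{\left(a^{2} + x^{2}\right)^{2}} \, dx = - \frac{\pi}{2 a^{3}}$.

Repeating — each differentiation of $1/(x^2+a^2)^j$ produces $-2ja/(x^2+a^2)^{j+1}$ — and dividing through by $-2ja$ at each step yields, after $2$ differentiations in total,
$$\int_{0}^{\infty} - \frac{2}{\left(a^{2} + x^{2}\right)^{3}} \, dx = - \frac{3 \pi}{8 a^{5}}.$$

Setting $a = \frac{1}{5}$:
$$I = - \frac{9375 \pi}{8}.$$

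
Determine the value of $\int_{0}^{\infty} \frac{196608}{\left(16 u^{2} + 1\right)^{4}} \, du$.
$7680 \pi$

Begin with the known result
$$J(a) = \int_{0}^{\infty} \frac{3}{a^{2} + u^{2}} \, du = \frac{3 \pi}{2 a}.$$

Differentiating under the integral sign with respect to $a$,
$$\frac{dJ}{da} = \int_{0}^{\infty} - \frac{6 a}{\left(a^{2} + u^{2}\right)^{2}} \, du = - \frac{3 \pi}{2 a^{2}},$$
so $\int_{0}^{\infty} \frac{3}{\left(a^{2} + u^{2}\right)^{2}} \, du = \frac{3 \pi}{4 a^{3}}$.

Repeating — each differentiation of $1/(u^2+a^2)^j$ produces $-2ja/(u^2+a^2)^{j+1}$ — and dividing through by $-2ja$ at each step yields, after $3$ differentiations in total,
$$\int_{0}^{\infty} \frac{3}{\left(a^{2} + u^{2}\right)^{4}} \, du = \frac{15 \pi}{32 a^{7}}.$$

Setting $a = \frac{1}{4}$:
$$I = 7680 \pi.$$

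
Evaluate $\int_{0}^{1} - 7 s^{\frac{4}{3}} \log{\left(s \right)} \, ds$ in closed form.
$\frac{9}{7}$

Consider the simpler parametrised integral
$$J(a) = \int_{0}^{1} - 7 s^{a} \, ds = - \frac{7}{a + 1}.$$

Differentiating under the integral sign brings down a factor of $\ln s$:
$$\frac{dJ}{da} = \int_{0}^{1} - 7 s^{a} \log{\left(s \right)} \, ds = \frac{7}{\left(a + 1\right)^{2}}.$$

The integral on the left is $I$, so $I = \frac{7}{\left(a + 1\right)^{2}}$.

Setting $a = \frac{4}{3}$:
$$I = \frac{9}{7}.$$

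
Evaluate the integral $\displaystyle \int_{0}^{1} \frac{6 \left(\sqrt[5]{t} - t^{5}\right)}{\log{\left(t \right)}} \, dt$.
$- \log{\left(15625 \right)}$

Introduce a parameter $a$ in the exponent: let $I(a) = \int_{0}^{1} \frac{6 \left(- t^{5} + t^{a}\right)}{\log{\left(t \right)}} \, dt$.

Since $\dfrac{\partial}{\partial a}\,t^{a} = t^{a} \ln t$, the $\ln t$ in the denominator cancels and
$$\frac{dI}{da} = \int_{0}^{1} 6 t^{a} \, dt = 6 \left[\frac{t^{a+1}}{a+1}\right]_0^1 = \frac{6}{a + 1}.$$

Integrating with respect to $a$ gives $I(a) = \log{\left(\frac{\left(a + 1\right)^{6}}{46656} \right)} + C$.

At $a = 5$ the integrand is identically $0$, so $I(5) = 0$. The closed form gives $0$, hence $C = 0$.

Setting $a = \frac{1}{5}$:
$$I = - \log{\left(15625 \right)}.$$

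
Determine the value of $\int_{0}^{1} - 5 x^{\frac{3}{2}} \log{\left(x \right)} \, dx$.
$\frac{4}{5}$

Start from the elementary integral
$$J(a) = \int_{0}^{1} - 5 x^{a} \, dx = - \frac{5}{a + 1}.$$

Differentiating under the integral sign brings down a factor of $\ln x$:
$$\frac{dJ}{da} = \int_{0}^{1} - 5 x^{a} \log{\left(x \right)} \, dx = \frac{5}{\left(a + 1\right)^{2}}.$$

The integral on the left is $I$, so $I = \frac{5}{\left(a + 1\right)^{2}}$.

Setting $a = \frac{3}{2}$:
$$I = \frac{4}{5}.$$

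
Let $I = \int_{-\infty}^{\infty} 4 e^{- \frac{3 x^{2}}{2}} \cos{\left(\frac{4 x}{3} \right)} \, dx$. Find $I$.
$\frac{4 \sqrt{6} \sqrt{\pi}}{3 e^{\frac{8}{27}}}$

Treat the cosine frequency as a parameter and define $I(b) = \int_{-\infty}^{\infty} 4 e^{- \frac{3 x^{2}}{2}} \cos{\left(b x \right)} \, dx$.

Differentiating under the integral sign,
$$I'(b) = \int_{-\infty}^{\infty} - 4 x e^{- \frac{3 x^{2}}{2}} \sin{\left(b x \right)} \, dx.$$

Integrate $\int_{-\infty}^{\infty} x \sin(b x)\, e^{- \frac{3 x^{2}}{2}}\, dx$ by parts with $u = \sin(b x)$ and $dv = x\, e^{- \frac{3 x^{2}}{2}}\, dx$, giving $v = - \frac{e^{- \frac{3 x^{2}}{2}}}{3}$. The boundary term vanishes and
$$\int_{-\infty}^{\infty} x \sin(b x)\, e^{- \frac{3 x^{2}}{2}}\, dx = \frac{b}{3} \int_{-\infty}^{\infty} \cos(b x)\, e^{- \frac{3 x^{2}}{2}}\, dx,$$
so $I'(b) = - \frac{b}{3}\, I(b)$.

This is a separable first-order ODE; solving with the initial condition $I(0) = \int_{-\infty}^{\infty} 4 e^{- \frac{3 x^{2}}{2}}\,dx = \frac{4 \sqrt{6} \sqrt{\pi}}{3}$ gives
$$I(b) = \frac{4 \sqrt{6} \sqrt{\pi} e^{- \frac{b^{2}}{6}}}{3}.$$

Setting $b = \frac{4}{3}$:
$$I = \frac{4 \sqrt{6} \sqrt{\pi}}{3 e^{\frac{8}{27}}}.$$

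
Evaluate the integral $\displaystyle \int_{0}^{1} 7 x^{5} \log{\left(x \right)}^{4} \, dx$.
$\frac{7}{324}$

Begin with the known integral
$$J(a) = \int_{0}^{1} 7 x^{a} \, dx = \frac{7}{a + 1}.$$

Differentiating under the integral sign brings down a factor of $\ln x$:
$$\frac{dJ}{da} = \int_{0}^{1} 7 x^{a} \log{\left(x \right)} \, dx = - \frac{7}{\left(a + 1\right)^{2}}.$$

Repeating $4$ times in total — each differentiation brings down another $\ln x$ — gives
$$\frac{d^{4}J}{da^{4}} = \int_{0}^{1} 7 x^{a} \log{\left(x \right)}^{4} \, dx = \frac{168}{\left(a + 1\right)^{5}},$$
and the integrand here is exactly the target integrand, so $I = \frac{168}{\left(a + 1\right)^{5}}$.

Setting $a = 5$:
$$I = \frac{7}{324}.$$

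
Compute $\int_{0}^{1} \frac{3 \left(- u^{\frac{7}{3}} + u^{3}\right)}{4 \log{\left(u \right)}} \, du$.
$- \frac{3 \log{\left(5 \right)}}{4} + \frac{3 \log{\left(6 \right)}}{4}$

Consider the one-parameter family: let $I(a) = \int_{0}^{1} \frac{3 \left(- u^{\frac{7}{3}} + u^{a}\right)}{4 \log{\left(u \right)}} \, du$.

Since $\dfrac{\partial}{\partial a}\,u^{a} = u^{a} \ln u$, the $\ln u$ in the denominator cancels and
$$\frac{dI}{da} = \int_{0}^{1} \frac{3}{4} u^{a} \, du = \frac{3}{4} \left[\frac{u^{a+1}}{a+1}\right]_0^1 = \frac{3}{4 \left(a + 1\right)}.$$

Integrating with respect to $a$ gives $I(a) = \log{\left(\frac{\sqrt[4]{10} \cdot 3^{\frac{3}{4}} \left(a + 1\right)^{\frac{3}{4}}}{10} \right)} + C$.

At $a = \frac{7}{3}$ the integrand is identically $0$, so $I(\frac{7}{3}) = 0$. The closed form gives $0$, hence $C = 0$.

Setting $a = 3$:
$$I = - \frac{3 \log{\left(5 \right)}}{4} + \frac{3 \log{\left(6 \right)}}{4}.$$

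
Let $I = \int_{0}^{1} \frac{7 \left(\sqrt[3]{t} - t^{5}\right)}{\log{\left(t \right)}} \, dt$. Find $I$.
$\log{\left(\frac{128}{4782969} \right)}$

Introduce a parameter $a$ in the exponent: let $I(a) = \int_{0}^{1} \frac{7 \left(- t^{5} + t^{a}\right)}{\log{\left(t \right)}} \, dt$.

Since $\dfrac{\partial}{\partial a}\,t^{a} = t^{a} \ln t$, the $\ln t$ in the denominator cancels and
$$\frac{dI}{da} = \int_{0}^{1} 7 t^{a} \, dt = 7 \left[\frac{t^{a+1}}{a+1}\right]_0^1 = \frac{7}{a + 1}.$$

Integrating with respect to $a$ gives $I(a) = \log{\left(\frac{\left(a + 1\right)^{7}}{279936} \right)} + C$.

At $a = 5$ the integrand is identically $0$, so $I(5) = 0$. The closed form gives $0$, hence $C = 0$.

Setting $a = \frac{1}{3}$:
$$I = \log{\left(\frac{128}{4782969} \right)}.$$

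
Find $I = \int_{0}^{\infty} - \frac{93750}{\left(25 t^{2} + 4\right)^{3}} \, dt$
$- \frac{28125 \pi}{256}$

Begin with the known result
$$J(a) = \int_{0}^{\infty} - \frac{6}{a^{2} + t^{2}} \, dt = - \frac{3 \pi}{a}.$$

Differentiating under the integral sign with respect to $a$,
$$\frac{dJ}{da} = \int_{0}^{\infty} \frac{12 a}{\left(a^{2} + t^{2}\right)^{2}} \, dt = \frac{3 \pi}{a^{2}},$$
so $\int_{0}^{\infty} - \frac{6}{\left(a^{2} + t^{2}\right)^{2}} \, dt = - \frac{3 \pi}{2 a^{3}}$.

Repeating — each differentiation of $1/(t^2+a^2)^j$ produces $-2ja/(t^2+a^2)^{j+1}$ — and dividing through by $-2ja$ at each step yields, after $2$ differentiations in total,
$$\int_{0}^{\infty} - \frac{6}{\left(a^{2} + t^{2}\right)^{3}} \, dt = - \frac{9 \pi}{8 a^{5}}.$$

Setting $a = \frac{2}{5}$:
$$I = - \frac{28125 \pi}{256}.$$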